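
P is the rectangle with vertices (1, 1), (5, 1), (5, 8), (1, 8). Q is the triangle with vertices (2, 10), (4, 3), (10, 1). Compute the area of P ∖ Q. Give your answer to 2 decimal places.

20.10

|P| = 28, |P∩Q| = 7.8978.
|P ∖ Q| = |P| − |P∩Q| = 28 − 7.8978 = 20.10.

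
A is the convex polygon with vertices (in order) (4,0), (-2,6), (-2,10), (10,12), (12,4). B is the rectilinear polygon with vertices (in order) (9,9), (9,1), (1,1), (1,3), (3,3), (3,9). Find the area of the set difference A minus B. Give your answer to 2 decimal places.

|A| = 114, |A∩B| = 47.75.
|A ∖ B| = |A| − |A∩B| = 114 − 47.75 = 66.25.

66.25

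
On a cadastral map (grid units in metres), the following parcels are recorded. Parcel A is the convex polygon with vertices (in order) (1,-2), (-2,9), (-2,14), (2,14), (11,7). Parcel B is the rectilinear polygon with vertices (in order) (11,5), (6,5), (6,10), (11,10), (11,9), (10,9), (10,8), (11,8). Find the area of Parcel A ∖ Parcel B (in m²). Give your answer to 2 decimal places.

|Parcel A| = 115, |Parcel A∩Parcel B| = 16.9921.
|Parcel A ∖ Parcel B| = |Parcel A| − |Parcel A∩Parcel B| = 115 − 16.9921 = 98.01.

98.01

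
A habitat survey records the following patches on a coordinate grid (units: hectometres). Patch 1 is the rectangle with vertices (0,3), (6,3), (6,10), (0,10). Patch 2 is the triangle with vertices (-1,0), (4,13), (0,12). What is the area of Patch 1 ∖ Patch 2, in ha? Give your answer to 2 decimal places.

|Patch 1| = 42, |Patch 1∩Patch 2| = 10.5.
|Patch 1 ∖ Patch 2| = |Patch 1| − |Patch 1∩Patch 2| = 42 − 10.5 = 31.50.

31.50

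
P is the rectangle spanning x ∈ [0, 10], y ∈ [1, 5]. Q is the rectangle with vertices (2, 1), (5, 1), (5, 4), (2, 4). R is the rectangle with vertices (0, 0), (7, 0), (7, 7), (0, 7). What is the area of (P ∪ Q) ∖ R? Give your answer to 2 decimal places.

12.00

|P ∪ Q| = 40.
|(P ∪ Q) ∩ R| = 28.
|(P ∪ Q) ∖ R| = 40 − 28 = 12.00.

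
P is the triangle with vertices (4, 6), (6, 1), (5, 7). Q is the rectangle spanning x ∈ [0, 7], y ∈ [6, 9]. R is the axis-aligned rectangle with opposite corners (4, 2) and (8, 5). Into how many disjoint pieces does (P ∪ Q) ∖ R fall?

(P ∪ Q) ∖ R splits into 2 disjoint pieces (area 0.1167, area 22.05).

2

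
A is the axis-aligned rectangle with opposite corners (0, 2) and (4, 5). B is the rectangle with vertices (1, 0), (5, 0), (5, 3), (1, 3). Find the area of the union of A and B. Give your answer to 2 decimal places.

21.00

By inclusion–exclusion:
Individual areas: |A| = 12, |B| = 12.
|A∩B|: x∈[1,4], y∈[2,3] → 3·1 = 3.
|A ∪ B| = 24 − 3 = 21.00.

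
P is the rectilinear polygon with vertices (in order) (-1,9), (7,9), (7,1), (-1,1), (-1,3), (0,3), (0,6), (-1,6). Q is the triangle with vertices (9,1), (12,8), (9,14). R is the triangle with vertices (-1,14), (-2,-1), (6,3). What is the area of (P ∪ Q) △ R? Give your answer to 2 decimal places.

|P ∪ Q| = 80.5.
|(P ∪ Q) ∩ R| = 37.5455.
|(P ∪ Q) △ R| = 80.5 + 58 − 75.0909 = 63.41.

63.41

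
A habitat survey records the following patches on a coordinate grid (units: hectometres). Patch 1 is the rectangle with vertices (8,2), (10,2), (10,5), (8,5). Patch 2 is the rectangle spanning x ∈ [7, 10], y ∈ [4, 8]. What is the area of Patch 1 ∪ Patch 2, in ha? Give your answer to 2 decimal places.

By inclusion–exclusion:
Individual areas: |Patch 1| = 6, |Patch 2| = 12.
|Patch 1∩Patch 2|: x∈[8,10], y∈[4,5] → 2·1 = 2.
|Patch 1 ∪ Patch 2| = 18 − 2 = 16.00.

16.00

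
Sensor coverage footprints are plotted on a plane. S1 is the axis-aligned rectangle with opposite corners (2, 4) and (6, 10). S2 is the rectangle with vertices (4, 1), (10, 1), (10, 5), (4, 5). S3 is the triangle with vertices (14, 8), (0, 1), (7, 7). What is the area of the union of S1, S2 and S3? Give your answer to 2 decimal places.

58.82

By inclusion–exclusion:
Individual areas: |S1| = 24, |S2| = 24, |S3| = 17.5.
|S1∩S2|: x∈[4,6], y∈[4,5] → 2·1 = 2.
|S1∩S3| = 2.6786.
|S2∩S3| = 3.8095.
|S1∩S2∩S3| = 1.8095.
|S1 ∪ S2 ∪ S3| = 65.5 − 8.4881 + 1.8095 = 58.82.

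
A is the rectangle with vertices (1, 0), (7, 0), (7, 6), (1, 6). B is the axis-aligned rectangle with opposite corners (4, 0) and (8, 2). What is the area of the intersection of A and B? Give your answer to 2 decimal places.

|A∩B|: x∈[4,7], y∈[0,2] → 3·2 = 6.

6.00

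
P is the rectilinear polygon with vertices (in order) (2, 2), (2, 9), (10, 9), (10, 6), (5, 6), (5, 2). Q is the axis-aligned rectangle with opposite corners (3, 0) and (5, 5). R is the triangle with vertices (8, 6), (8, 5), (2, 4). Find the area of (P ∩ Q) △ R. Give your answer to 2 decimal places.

7.67

|P ∩ Q| = 6.
|(P ∩ Q) ∩ R| = 0.6667.
|(P ∩ Q) △ R| = 6 + 3 − 1.3333 = 7.67.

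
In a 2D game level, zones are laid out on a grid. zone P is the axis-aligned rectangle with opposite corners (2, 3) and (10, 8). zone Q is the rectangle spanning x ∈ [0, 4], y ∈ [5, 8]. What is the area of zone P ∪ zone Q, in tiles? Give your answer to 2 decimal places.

By inclusion–exclusion:
Individual areas: |zone P| = 40, |zone Q| = 12.
|zone P∩zone Q|: x∈[2,4], y∈[5,8] → 2·3 = 6.
|zone P ∪ zone Q| = 52 − 6 = 46.00.

46.00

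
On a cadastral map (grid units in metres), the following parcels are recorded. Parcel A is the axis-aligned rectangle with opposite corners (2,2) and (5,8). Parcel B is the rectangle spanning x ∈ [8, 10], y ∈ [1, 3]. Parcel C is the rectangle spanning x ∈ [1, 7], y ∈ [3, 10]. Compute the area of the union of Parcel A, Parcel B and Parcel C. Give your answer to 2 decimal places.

49.00

By inclusion–exclusion:
Individual areas: |Parcel A| = 18, |Parcel B| = 4, |Parcel C| = 42.
|Parcel A∩Parcel B| = 0 (no overlap).
|Parcel A∩Parcel C|: x∈[2,5], y∈[3,8] → 3·5 = 15.
|Parcel B∩Parcel C| = 0 (no overlap).
|Parcel A∩Parcel B∩Parcel C| = 0.
|Parcel A ∪ Parcel B ∪ Parcel C| = 64 − 15 + 0 = 49.00.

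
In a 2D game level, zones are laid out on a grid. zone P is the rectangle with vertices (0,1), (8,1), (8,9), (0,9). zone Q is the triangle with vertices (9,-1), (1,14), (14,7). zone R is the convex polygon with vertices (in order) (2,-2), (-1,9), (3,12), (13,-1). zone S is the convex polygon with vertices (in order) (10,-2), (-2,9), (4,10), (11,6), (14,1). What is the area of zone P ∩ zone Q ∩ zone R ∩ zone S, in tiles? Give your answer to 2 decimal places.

12.89

The intersection is the polygon with vertices (7.933,1), (3.667,9), (5.308,9), (8,5.5), (8,1).
By the shoelace formula its area is 12.89.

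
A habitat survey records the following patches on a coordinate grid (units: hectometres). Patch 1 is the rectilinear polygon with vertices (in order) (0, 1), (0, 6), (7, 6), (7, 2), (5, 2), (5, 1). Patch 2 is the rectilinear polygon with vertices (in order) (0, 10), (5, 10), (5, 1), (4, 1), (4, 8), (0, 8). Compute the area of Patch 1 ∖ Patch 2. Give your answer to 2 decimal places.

|Patch 1| = 33, |Patch 1∩Patch 2| = 5.
|Patch 1 ∖ Patch 2| = |Patch 1| − |Patch 1∩Patch 2| = 33 − 5 = 28.00.

28.00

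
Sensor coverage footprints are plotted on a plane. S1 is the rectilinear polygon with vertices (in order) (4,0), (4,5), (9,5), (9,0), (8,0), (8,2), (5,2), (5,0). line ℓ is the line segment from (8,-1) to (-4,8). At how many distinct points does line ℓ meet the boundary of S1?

The segment meets the boundary at (4,2), (5,1.25).

2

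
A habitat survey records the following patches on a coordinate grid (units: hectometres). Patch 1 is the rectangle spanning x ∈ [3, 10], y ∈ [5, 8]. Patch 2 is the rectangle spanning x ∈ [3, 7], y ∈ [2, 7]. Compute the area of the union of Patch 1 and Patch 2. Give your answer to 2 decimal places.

33.00

By inclusion–exclusion:
Individual areas: |Patch 1| = 21, |Patch 2| = 20.
|Patch 1∩Patch 2|: x∈[3,7], y∈[5,7] → 4·2 = 8.
|Patch 1 ∪ Patch 2| = 41 − 8 = 33.00.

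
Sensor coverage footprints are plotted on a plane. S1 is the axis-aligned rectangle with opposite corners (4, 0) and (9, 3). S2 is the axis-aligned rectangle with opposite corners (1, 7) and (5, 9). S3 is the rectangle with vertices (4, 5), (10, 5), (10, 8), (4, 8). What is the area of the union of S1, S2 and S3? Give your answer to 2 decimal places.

By inclusion–exclusion:
Individual areas: |S1| = 15, |S2| = 8, |S3| = 18.
|S1∩S2| = 0 (no overlap).
|S1∩S3| = 0 (no overlap).
|S2∩S3|: x∈[4,5], y∈[7,8] → 1·1 = 1.
|S1∩S2∩S3| = 0.
|S1 ∪ S2 ∪ S3| = 41 − 1 + 0 = 40.00.

40.00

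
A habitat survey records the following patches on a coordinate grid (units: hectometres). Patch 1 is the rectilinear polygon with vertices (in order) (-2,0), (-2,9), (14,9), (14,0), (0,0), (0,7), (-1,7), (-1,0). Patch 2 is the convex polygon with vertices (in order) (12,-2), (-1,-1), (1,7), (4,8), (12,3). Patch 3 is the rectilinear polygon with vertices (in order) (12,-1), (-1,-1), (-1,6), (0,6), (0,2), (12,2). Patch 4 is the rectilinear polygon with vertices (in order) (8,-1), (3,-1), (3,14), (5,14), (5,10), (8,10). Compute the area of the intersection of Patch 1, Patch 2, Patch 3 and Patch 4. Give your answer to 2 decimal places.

The intersection is the polygon with vertices (8,2), (8,0), (3,0), (3,2).
By the shoelace formula its area is 10.00.

10.00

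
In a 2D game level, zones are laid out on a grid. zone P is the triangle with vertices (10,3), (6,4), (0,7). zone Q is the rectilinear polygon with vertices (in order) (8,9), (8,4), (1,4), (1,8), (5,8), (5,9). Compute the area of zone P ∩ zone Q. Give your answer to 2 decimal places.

The intersection is the polygon with vertices (1,6.5), (1,6.6), (7.5,4), (6,4).
By the shoelace formula its area is 2.20.

2.20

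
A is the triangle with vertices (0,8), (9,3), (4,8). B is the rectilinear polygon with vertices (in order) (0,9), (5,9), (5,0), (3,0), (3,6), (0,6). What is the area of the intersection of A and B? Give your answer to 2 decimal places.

6.44

The intersection is the polygon with vertices (0,8), (4,8), (5,7), (5,5.222).
By the shoelace formula its area is 6.44.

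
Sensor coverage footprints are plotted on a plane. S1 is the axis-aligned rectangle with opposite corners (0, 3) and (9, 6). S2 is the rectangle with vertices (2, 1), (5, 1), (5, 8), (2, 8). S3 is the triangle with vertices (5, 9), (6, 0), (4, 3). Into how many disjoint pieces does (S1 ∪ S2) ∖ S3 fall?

2

(S1 ∪ S2) ∖ S3 splits into 2 disjoint pieces (area 10.5, area 23.3333).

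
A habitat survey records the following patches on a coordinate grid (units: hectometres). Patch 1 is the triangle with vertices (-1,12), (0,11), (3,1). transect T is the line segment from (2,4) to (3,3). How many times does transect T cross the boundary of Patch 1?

The segment meets the boundary at (2.143,3.857).

1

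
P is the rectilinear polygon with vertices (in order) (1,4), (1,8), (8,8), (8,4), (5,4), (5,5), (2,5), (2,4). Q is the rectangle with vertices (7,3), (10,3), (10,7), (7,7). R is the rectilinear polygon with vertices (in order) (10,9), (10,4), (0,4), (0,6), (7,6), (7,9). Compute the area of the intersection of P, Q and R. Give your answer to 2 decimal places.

3.00

The intersection is the polygon with vertices (7,4), (7,6), (7,7), (8,7), (8,4).
By the shoelace formula its area is 3.00.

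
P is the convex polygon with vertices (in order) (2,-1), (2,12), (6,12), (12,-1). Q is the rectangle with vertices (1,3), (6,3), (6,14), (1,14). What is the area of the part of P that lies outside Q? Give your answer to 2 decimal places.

55.00

|P| = 91, |P∩Q| = 36.
|P ∖ Q| = |P| − |P∩Q| = 91 − 36 = 55.00.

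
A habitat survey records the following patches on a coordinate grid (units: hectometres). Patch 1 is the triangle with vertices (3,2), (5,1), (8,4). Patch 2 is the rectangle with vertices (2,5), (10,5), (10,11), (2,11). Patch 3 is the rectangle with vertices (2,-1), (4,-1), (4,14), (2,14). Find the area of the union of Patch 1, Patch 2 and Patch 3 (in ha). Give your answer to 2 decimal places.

By inclusion–exclusion:
Individual areas: |Patch 1| = 4.5, |Patch 2| = 48, |Patch 3| = 30.
|Patch 1∩Patch 2| = 0.
|Patch 1∩Patch 3| = 0.45.
|Patch 2∩Patch 3|: x∈[2,4], y∈[5,11] → 2·6 = 12.
|Patch 1∩Patch 2∩Patch 3| = 0.
|Patch 1 ∪ Patch 2 ∪ Patch 3| = 82.5 − 12.45 + 0 = 70.05.

70.05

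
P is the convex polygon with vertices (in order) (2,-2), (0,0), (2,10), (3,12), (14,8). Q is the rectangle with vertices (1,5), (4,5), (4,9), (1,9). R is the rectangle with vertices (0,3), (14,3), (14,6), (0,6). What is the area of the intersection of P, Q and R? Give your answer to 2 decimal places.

2.90

The intersection is the polygon with vertices (4,5), (1,5), (1.2,6), (4,6).
By the shoelace formula its area is 2.90.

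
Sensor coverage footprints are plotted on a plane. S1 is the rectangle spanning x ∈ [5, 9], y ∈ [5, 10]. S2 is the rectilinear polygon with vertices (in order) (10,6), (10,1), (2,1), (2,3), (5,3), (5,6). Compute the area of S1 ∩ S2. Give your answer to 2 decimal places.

4.00

The intersection is the polygon with vertices (9,5), (5,5), (5,6), (9,6).
By the shoelace formula its area is 4.00.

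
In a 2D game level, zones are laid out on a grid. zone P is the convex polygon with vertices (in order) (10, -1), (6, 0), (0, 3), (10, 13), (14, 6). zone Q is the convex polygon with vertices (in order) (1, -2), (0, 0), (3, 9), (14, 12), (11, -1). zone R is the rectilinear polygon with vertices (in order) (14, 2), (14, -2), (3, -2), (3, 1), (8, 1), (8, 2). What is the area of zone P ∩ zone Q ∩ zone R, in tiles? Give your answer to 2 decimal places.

11.57

The intersection is the polygon with vertices (4,1), (8,1), (8,2), (11.692,2), (11.677,1.935), (10,-1), (6,0).
By the shoelace formula its area is 11.57.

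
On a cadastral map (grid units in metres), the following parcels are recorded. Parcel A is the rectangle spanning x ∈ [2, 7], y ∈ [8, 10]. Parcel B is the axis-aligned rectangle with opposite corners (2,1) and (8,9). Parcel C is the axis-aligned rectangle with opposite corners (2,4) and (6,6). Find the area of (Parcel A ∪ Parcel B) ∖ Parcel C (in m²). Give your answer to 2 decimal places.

|Parcel A ∪ Parcel B| = 53.
|(Parcel A ∪ Parcel B) ∩ Parcel C| = 8.
|(Parcel A ∪ Parcel B) ∖ Parcel C| = 53 − 8 = 45.00.

45.00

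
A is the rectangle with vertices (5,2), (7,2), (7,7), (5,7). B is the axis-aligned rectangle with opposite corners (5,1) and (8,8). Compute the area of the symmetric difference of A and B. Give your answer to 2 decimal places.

11.00

|A∩B|: x∈[5,7], y∈[2,7] → 2·5 = 10.
|A △ B| = |A| + |B| − 2·|A∩B| = 10 + 21 − 20 = 11.00.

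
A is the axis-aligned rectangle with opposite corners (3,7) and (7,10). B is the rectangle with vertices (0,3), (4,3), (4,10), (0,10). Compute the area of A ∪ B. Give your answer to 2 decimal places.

37.00

By inclusion–exclusion:
Individual areas: |A| = 12, |B| = 28.
|A∩B|: x∈[3,4], y∈[7,10] → 1·3 = 3.
|A ∪ B| = 40 − 3 = 37.00.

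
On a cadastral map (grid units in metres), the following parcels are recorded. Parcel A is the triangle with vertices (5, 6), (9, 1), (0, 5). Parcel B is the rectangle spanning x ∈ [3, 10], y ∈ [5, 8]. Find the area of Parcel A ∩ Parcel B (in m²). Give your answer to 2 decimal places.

The intersection is the polygon with vertices (5.8,5), (3,5), (3,5.6), (5,6).
By the shoelace formula its area is 2.00.

2.00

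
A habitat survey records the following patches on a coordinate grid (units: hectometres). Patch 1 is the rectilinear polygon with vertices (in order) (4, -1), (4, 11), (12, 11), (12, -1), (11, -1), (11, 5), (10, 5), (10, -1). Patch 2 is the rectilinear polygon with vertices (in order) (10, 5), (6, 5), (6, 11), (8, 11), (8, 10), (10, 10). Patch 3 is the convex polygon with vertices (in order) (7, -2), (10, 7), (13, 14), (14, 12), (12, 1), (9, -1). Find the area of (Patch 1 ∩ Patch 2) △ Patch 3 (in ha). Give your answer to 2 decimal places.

|Patch 1 ∩ Patch 2| = 22.
|(Patch 1 ∩ Patch 2) ∩ Patch 3| = 0.6667.
|(Patch 1 ∩ Patch 2) △ Patch 3| = 22 + 42 − 1.3333 = 62.67.

62.67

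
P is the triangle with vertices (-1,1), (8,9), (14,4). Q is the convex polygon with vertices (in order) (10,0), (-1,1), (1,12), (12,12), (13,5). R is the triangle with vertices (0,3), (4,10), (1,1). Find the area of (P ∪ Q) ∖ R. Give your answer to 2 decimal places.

|P ∪ Q| = 141.502.
|(P ∪ Q) ∩ R| = 7.5.
|(P ∪ Q) ∖ R| = 141.502 − 7.5 = 134.00.

134.00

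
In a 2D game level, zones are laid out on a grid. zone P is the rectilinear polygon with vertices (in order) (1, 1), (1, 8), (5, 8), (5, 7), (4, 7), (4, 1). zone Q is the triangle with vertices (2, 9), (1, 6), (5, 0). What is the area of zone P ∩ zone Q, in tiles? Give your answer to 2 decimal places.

7.92

The intersection is the polygon with vertices (2.333,8), (4,3), (4,1.5), (1,6), (1.667,8).
By the shoelace formula its area is 7.92.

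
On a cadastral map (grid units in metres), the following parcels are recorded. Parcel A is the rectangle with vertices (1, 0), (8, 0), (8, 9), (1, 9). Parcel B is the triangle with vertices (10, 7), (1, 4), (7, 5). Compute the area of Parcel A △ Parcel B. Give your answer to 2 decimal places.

59.83

|Parcel A| = 63, |Parcel B| = 4.5, |Parcel A∩Parcel B| = 3.8333.
|Parcel A △ Parcel B| = |Parcel A| + |Parcel B| − 2·|Parcel A∩Parcel B| = 63 + 4.5 − 7.6667 = 59.83.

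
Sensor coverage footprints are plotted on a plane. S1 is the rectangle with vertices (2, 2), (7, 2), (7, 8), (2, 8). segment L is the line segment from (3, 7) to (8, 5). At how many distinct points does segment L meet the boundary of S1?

The segment meets the boundary at (7,5.4).

1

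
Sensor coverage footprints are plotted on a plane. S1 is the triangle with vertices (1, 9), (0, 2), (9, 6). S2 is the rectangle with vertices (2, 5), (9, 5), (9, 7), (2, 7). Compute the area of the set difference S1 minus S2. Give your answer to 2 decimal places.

|S1| = 29.5, |S1∩S2| = 11.5417.
|S1 ∖ S2| = |S1| − |S1∩S2| = 29.5 − 11.5417 = 17.96.

17.96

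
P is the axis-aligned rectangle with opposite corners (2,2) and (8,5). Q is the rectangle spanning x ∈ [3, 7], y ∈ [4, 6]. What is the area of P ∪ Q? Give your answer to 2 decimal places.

By inclusion–exclusion:
Individual areas: |P| = 18, |Q| = 8.
|P∩Q|: x∈[3,7], y∈[4,5] → 4·1 = 4.
|P ∪ Q| = 26 − 4 = 22.00.

22.00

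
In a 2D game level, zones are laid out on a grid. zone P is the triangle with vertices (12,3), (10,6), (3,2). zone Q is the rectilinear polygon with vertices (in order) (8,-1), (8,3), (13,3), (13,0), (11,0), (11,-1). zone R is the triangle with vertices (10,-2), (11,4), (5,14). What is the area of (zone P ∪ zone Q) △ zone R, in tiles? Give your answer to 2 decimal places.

30.50

|zone P ∪ zone Q| = 31.6111.
|(zone P ∪ zone Q) ∩ zone R| = 12.0538.
|(zone P ∪ zone Q) △ zone R| = 31.6111 + 23 − 24.1076 = 30.50.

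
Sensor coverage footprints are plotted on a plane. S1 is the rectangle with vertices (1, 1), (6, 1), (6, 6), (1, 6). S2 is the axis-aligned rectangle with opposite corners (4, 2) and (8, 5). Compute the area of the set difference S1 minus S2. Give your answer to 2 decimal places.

19.00

|S1∩S2|: x∈[4,6], y∈[2,5] → 2·3 = 6.
|S1| = 25.
|S1 ∖ S2| = |S1| − |S1∩S2| = 25 − 6 = 19.00.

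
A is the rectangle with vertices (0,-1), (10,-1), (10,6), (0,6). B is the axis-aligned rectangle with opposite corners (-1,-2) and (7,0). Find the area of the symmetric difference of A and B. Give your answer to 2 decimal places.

72.00

|A∩B|: x∈[0,7], y∈[-1,0] → 7·1 = 7.
|A △ B| = |A| + |B| − 2·|A∩B| = 70 + 16 − 14 = 72.00.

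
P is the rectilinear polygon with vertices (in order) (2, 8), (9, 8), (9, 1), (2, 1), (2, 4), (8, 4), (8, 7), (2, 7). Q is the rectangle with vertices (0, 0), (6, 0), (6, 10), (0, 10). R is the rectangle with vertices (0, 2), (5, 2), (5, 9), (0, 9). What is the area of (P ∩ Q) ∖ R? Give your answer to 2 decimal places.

7.00

|P ∩ Q| = 16.
|(P ∩ Q) ∩ R| = 9.
|(P ∩ Q) ∖ R| = 16 − 9 = 7.00.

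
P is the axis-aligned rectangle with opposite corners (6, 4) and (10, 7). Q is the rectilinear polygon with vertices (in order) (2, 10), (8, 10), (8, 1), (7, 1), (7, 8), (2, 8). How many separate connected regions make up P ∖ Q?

P ∖ Q splits into 2 disjoint pieces (area 6, area 3).

2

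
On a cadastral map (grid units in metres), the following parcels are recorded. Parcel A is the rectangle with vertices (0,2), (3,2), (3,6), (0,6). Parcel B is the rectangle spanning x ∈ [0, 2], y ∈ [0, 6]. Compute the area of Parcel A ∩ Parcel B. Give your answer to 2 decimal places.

8.00

|Parcel A∩Parcel B|: x∈[0,2], y∈[2,6] → 2·4 = 8.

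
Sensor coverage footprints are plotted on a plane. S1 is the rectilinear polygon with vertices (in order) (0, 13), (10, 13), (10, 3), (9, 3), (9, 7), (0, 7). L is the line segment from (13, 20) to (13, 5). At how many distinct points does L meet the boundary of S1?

0

The segment lies entirely outside S1 and never meets its boundary.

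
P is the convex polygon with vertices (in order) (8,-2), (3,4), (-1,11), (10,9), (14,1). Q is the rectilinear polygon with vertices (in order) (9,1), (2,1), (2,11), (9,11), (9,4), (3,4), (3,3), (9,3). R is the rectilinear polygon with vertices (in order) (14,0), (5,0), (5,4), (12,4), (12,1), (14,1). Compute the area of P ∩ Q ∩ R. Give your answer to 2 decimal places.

7.85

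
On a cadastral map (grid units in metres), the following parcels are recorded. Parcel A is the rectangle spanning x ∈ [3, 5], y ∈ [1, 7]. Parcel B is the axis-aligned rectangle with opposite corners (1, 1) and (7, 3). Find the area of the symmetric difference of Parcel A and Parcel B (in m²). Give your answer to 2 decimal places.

16.00

|Parcel A∩Parcel B|: x∈[3,5], y∈[1,3] → 2·2 = 4.
|Parcel A △ Parcel B| = |Parcel A| + |Parcel B| − 2·|Parcel A∩Parcel B| = 12 + 12 − 8 = 16.00.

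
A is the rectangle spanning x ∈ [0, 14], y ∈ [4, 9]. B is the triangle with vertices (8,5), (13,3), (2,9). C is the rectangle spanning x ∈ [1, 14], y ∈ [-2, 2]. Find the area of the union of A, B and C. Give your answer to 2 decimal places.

By inclusion–exclusion:
Individual areas: |A| = 70, |B| = 4, |C| = 52.
|A∩B| = 3.6667.
|A∩C| = 0 (no overlap).
|B∩C| = 0.
|A∩B∩C| = 0.
|A ∪ B ∪ C| = 126 − 3.6667 + 0 = 122.33.

122.33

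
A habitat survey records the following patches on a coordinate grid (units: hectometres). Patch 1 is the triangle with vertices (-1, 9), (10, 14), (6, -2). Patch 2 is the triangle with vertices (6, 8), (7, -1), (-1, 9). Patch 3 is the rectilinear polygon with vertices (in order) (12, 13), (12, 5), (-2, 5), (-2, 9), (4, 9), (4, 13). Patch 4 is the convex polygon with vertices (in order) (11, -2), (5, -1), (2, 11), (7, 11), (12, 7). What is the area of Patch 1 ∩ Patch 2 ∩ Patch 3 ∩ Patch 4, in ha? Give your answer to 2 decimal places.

The intersection is the polygon with vertices (6,8), (6.333,5), (3.5,5), (2.63,8.482).
By the shoelace formula its area is 9.91.

9.91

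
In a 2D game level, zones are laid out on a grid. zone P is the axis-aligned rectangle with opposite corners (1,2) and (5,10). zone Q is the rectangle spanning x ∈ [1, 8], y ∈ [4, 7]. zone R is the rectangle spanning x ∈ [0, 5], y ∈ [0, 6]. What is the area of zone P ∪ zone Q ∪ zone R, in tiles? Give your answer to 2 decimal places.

55.00

By inclusion–exclusion:
Individual areas: |zone P| = 32, |zone Q| = 21, |zone R| = 30.
|zone P∩zone Q|: x∈[1,5], y∈[4,7] → 4·3 = 12.
|zone P∩zone R|: x∈[1,5], y∈[2,6] → 4·4 = 16.
|zone Q∩zone R|: x∈[1,5], y∈[4,6] → 4·2 = 8.
|zone P∩zone Q∩zone R| = 8.
|zone P ∪ zone Q ∪ zone R| = 83 − 36 + 8 = 55.00.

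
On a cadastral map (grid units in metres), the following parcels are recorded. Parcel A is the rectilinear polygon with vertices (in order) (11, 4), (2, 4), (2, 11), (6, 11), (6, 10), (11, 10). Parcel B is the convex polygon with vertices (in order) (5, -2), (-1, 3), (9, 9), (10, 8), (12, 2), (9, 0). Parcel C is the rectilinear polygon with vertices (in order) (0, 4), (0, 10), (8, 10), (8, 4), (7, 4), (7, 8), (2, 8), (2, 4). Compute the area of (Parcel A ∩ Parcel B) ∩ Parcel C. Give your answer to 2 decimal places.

|Parcel A ∩ Parcel B| = 27.3.
|(Parcel A ∩ Parcel B) ∩ Parcel C| = 4.10.

4.10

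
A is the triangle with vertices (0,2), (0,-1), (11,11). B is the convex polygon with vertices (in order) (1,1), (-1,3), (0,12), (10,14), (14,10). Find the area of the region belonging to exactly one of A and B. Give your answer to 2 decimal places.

99.48

|A| = 16.5, |B| = 110, |A∩B| = 13.5088.
|A △ B| = |A| + |B| − 2·|A∩B| = 16.5 + 110 − 27.0175 = 99.48.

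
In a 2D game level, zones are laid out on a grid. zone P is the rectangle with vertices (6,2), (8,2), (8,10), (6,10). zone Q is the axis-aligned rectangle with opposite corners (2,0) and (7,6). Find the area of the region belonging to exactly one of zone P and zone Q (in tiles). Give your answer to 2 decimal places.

|zone P∩zone Q|: x∈[6,7], y∈[2,6] → 1·4 = 4.
|zone P △ zone Q| = |zone P| + |zone Q| − 2·|zone P∩zone Q| = 16 + 30 − 8 = 38.00.

38.00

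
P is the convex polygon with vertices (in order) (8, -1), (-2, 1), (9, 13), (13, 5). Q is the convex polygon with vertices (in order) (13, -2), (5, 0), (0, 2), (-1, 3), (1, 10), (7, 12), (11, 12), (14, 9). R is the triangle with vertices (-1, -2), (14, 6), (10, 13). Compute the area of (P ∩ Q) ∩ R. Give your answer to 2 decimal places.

54.78

The region (P ∩ Q) ∩ R is the polygon with vertices (9.5,12), (12.816,5.368), (3.714,0.514), (1.495,1.402), (9.267,12).
By the shoelace formula its area is 54.78.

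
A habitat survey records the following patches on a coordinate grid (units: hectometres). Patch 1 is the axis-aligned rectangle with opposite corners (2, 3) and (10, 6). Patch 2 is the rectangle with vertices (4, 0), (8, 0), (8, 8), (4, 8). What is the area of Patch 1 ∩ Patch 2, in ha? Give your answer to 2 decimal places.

|Patch 1∩Patch 2|: x∈[4,8], y∈[3,6] → 4·3 = 12.

12.00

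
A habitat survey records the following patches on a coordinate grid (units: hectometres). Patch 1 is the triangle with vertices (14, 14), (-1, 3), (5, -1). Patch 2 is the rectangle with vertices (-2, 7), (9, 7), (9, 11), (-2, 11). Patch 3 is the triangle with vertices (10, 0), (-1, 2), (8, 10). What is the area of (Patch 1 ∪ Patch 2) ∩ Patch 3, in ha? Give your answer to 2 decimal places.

41.78

The region (Patch 1 ∪ Patch 2) ∩ Patch 3 is the polygon with vertices (6.033,0.721), (1.062,1.625), (-0.357,2.571), (8,10), (8.9,5.5).
By the shoelace formula its area is 41.78.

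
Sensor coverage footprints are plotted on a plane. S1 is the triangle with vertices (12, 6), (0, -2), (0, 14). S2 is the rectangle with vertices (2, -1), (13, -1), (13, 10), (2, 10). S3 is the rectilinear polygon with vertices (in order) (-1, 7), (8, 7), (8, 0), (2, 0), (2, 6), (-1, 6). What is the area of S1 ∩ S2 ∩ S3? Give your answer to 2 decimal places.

33.67

The intersection is the polygon with vertices (2,6), (2,7), (8,7), (8,3.333), (3,0), (2,0).
By the shoelace formula its area is 33.67.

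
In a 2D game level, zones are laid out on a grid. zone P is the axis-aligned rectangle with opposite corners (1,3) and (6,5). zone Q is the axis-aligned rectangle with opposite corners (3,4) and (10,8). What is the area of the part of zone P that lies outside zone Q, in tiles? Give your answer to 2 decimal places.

|zone P∩zone Q|: x∈[3,6], y∈[4,5] → 3·1 = 3.
|zone P| = 10.
|zone P ∖ zone Q| = |zone P| − |zone P∩zone Q| = 10 − 3 = 7.00.

7.00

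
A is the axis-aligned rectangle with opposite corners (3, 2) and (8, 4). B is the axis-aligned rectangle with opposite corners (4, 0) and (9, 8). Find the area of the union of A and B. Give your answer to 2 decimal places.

By inclusion–exclusion:
Individual areas: |A| = 10, |B| = 40.
|A∩B|: x∈[4,8], y∈[2,4] → 4·2 = 8.
|A ∪ B| = 50 − 8 = 42.00.

42.00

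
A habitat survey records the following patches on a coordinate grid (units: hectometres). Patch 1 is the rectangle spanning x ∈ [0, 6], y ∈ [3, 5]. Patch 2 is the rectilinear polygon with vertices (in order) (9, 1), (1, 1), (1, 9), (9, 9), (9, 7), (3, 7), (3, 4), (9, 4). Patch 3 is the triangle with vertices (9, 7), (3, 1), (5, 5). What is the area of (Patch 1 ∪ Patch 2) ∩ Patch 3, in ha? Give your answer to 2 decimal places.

|Patch 1 ∪ Patch 2| = 51.
|(Patch 1 ∪ Patch 2) ∩ Patch 3| = 3.50.

3.50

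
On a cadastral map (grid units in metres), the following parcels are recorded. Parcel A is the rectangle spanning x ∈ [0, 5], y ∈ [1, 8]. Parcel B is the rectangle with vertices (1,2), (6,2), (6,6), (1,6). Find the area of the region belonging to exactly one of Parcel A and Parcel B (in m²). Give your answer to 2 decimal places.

|Parcel A∩Parcel B|: x∈[1,5], y∈[2,6] → 4·4 = 16.
|Parcel A △ Parcel B| = |Parcel A| + |Parcel B| − 2·|Parcel A∩Parcel B| = 35 + 20 − 32 = 23.00.

23.00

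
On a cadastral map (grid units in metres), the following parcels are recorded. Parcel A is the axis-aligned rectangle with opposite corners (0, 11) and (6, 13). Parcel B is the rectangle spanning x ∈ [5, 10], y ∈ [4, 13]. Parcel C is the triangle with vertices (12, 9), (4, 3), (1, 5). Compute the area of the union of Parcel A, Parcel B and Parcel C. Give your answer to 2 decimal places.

By inclusion–exclusion:
Individual areas: |Parcel A| = 12, |Parcel B| = 45, |Parcel C| = 17.
|Parcel A∩Parcel B|: x∈[5,6], y∈[11,13] → 1·2 = 2.
|Parcel A∩Parcel C| = 0.
|Parcel B∩Parcel C| = 8.6515.
|Parcel A∩Parcel B∩Parcel C| = 0.
|Parcel A ∪ Parcel B ∪ Parcel C| = 74 − 10.6515 + 0 = 63.35.

63.35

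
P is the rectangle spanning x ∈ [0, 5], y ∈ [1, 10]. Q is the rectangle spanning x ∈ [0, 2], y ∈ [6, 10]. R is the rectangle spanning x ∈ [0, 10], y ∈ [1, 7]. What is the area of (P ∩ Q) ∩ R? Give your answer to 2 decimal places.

2.00

The region (P ∩ Q) ∩ R is the polygon with vertices (2,6), (0,6), (0,7), (2,7).
By the shoelace formula its area is 2.00.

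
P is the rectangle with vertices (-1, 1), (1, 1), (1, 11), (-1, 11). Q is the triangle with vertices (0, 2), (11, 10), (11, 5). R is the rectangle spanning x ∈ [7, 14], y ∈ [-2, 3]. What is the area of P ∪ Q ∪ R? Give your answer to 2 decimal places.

By inclusion–exclusion:
Individual areas: |P| = 20, |Q| = 27.5, |R| = 35.
|P∩Q| = 0.2273.
|P∩R| = 0 (no overlap).
|Q∩R| = 0.
|P∩Q∩R| = 0.
|P ∪ Q ∪ R| = 82.5 − 0.2273 + 0 = 82.27.

82.27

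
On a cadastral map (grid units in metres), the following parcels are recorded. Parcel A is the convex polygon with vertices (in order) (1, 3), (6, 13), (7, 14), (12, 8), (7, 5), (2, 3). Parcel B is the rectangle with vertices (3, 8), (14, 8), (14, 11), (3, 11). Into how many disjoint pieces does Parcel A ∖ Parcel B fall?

Parcel A ∖ Parcel B splits into 2 disjoint pieces (area 26.25, area 7.25).

2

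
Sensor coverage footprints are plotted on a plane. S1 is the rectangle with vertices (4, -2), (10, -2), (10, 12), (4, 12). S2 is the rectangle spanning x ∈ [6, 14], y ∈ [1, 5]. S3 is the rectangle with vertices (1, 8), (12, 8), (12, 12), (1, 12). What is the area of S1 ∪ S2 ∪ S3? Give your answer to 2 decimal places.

120.00

By inclusion–exclusion:
Individual areas: |S1| = 84, |S2| = 32, |S3| = 44.
|S1∩S2|: x∈[6,10], y∈[1,5] → 4·4 = 16.
|S1∩S3|: x∈[4,10], y∈[8,12] → 6·4 = 24.
|S2∩S3| = 0 (no overlap).
|S1∩S2∩S3| = 0.
|S1 ∪ S2 ∪ S3| = 160 − 40 + 0 = 120.00.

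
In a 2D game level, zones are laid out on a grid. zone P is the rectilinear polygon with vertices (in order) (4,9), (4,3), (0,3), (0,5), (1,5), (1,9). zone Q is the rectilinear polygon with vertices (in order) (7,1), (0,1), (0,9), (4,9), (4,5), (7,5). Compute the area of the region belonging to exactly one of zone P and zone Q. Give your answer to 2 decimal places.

24.00

|zone P| = 20, |zone Q| = 44, |zone P∩zone Q| = 20.
|zone P △ zone Q| = |zone P| + |zone Q| − 2·|zone P∩zone Q| = 20 + 44 − 40 = 24.00.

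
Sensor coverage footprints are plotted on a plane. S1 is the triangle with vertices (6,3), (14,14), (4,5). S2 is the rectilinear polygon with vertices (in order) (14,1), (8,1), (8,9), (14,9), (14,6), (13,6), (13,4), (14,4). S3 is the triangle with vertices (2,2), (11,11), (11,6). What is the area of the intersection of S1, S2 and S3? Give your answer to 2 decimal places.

3.34

The intersection is the polygon with vertices (8,8), (9,9), (10.364,9), (8,5.75).
By the shoelace formula its area is 3.34.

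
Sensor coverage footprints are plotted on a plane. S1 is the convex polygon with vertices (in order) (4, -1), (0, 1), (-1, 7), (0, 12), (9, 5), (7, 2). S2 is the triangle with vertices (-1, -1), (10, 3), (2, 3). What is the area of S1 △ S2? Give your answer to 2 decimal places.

63.95

|S1| = 73.5, |S2| = 16, |S1∩S2| = 12.7766.
|S1 △ S2| = |S1| + |S2| − 2·|S1∩S2| = 73.5 + 16 − 25.5532 = 63.95.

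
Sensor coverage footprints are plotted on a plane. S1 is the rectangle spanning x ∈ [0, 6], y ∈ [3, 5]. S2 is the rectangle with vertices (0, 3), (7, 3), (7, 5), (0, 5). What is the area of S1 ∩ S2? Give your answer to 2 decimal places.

|S1∩S2|: x∈[0,6], y∈[3,5] → 6·2 = 12.

12.00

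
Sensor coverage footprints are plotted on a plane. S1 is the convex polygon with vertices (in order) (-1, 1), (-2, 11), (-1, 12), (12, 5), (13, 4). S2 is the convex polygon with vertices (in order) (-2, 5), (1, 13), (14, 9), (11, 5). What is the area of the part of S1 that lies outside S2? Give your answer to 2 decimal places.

|S1| = 85.5, |S1∩S2| = 43.3333.
|S1 ∖ S2| = |S1| − |S1∩S2| = 85.5 − 43.3333 = 42.17.

42.17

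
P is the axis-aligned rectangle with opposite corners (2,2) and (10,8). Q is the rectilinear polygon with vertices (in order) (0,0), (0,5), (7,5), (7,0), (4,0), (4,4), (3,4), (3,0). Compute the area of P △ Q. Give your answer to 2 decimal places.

|P| = 48, |Q| = 31, |P∩Q| = 13.
|P △ Q| = |P| + |Q| − 2·|P∩Q| = 48 + 31 − 26 = 53.00.

53.00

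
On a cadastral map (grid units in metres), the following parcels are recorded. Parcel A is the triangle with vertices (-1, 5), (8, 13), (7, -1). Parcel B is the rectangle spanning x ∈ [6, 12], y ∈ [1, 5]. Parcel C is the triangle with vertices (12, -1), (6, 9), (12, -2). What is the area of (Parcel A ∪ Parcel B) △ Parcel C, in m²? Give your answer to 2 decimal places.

77.85

|Parcel A ∪ Parcel B| = 77.8571.
|(Parcel A ∪ Parcel B) ∩ Parcel C| = 1.5026.
|(Parcel A ∪ Parcel B) △ Parcel C| = 77.8571 + 3 − 3.0052 = 77.85.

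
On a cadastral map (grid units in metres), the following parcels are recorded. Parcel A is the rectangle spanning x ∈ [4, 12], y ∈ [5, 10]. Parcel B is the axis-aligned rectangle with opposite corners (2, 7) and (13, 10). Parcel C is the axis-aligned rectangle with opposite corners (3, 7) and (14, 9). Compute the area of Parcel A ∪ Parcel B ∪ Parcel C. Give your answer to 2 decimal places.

51.00

By inclusion–exclusion:
Individual areas: |Parcel A| = 40, |Parcel B| = 33, |Parcel C| = 22.
|Parcel A∩Parcel B|: x∈[4,12], y∈[7,10] → 8·3 = 24.
|Parcel A∩Parcel C|: x∈[4,12], y∈[7,9] → 8·2 = 16.
|Parcel B∩Parcel C|: x∈[3,13], y∈[7,9] → 10·2 = 20.
|Parcel A∩Parcel B∩Parcel C| = 16.
|Parcel A ∪ Parcel B ∪ Parcel C| = 95 − 60 + 16 = 51.00.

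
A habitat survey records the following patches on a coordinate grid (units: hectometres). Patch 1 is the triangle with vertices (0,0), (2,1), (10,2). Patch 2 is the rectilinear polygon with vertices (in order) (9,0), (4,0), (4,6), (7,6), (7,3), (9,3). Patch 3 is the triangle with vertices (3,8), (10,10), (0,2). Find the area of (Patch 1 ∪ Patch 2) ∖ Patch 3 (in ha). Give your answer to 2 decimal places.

|Patch 1 ∪ Patch 2| = 25.6875.
|(Patch 1 ∪ Patch 2) ∩ Patch 3| = 0.4.
|(Patch 1 ∪ Patch 2) ∖ Patch 3| = 25.6875 − 0.4 = 25.29.

25.29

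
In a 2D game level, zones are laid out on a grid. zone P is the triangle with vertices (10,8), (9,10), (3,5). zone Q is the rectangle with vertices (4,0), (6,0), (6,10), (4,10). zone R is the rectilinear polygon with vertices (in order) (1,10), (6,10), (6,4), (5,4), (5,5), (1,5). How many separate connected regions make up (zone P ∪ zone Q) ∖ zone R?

(zone P ∪ zone Q) ∖ zone R splits into 2 disjoint pieces (area 6.6786, area 9).

2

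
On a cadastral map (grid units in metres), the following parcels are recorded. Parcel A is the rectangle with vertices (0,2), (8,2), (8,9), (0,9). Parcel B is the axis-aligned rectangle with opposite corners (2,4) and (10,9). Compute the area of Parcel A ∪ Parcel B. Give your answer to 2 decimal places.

66.00

By inclusion–exclusion:
Individual areas: |Parcel A| = 56, |Parcel B| = 40.
|Parcel A∩Parcel B|: x∈[2,8], y∈[4,9] → 6·5 = 30.
|Parcel A ∪ Parcel B| = 96 − 30 = 66.00.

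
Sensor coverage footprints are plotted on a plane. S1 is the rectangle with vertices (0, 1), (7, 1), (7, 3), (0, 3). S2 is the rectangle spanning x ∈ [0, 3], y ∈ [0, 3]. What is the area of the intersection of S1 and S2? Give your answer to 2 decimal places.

|S1∩S2|: x∈[0,3], y∈[1,3] → 3·2 = 6.

6.00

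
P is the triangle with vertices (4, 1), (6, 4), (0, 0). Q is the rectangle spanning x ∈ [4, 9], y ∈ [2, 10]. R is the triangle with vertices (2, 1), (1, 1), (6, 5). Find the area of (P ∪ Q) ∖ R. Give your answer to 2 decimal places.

|P ∪ Q| = 43.6667.
|(P ∪ Q) ∩ R| = 0.65.
|(P ∪ Q) ∖ R| = 43.6667 − 0.65 = 43.02.

43.02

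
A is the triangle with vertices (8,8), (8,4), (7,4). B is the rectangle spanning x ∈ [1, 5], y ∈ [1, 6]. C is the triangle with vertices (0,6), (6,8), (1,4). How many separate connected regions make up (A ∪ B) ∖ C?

(A ∪ B) ∖ C splits into 2 disjoint pieces (area 2, area 17.5).

2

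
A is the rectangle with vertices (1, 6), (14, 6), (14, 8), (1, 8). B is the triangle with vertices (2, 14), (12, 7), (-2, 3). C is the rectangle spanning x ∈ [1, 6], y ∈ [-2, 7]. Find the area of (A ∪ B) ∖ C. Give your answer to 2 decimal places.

63.32

|A ∪ B| = 75.4643.
|(A ∪ B) ∩ C| = 12.1429.
|(A ∪ B) ∖ C| = 75.4643 − 12.1429 = 63.32.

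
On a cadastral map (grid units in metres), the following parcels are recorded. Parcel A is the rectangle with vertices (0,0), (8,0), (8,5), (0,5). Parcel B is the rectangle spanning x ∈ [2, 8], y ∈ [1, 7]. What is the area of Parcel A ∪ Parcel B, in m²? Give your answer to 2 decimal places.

By inclusion–exclusion:
Individual areas: |Parcel A| = 40, |Parcel B| = 36.
|Parcel A∩Parcel B|: x∈[2,8], y∈[1,5] → 6·4 = 24.
|Parcel A ∪ Parcel B| = 76 − 24 = 52.00.

52.00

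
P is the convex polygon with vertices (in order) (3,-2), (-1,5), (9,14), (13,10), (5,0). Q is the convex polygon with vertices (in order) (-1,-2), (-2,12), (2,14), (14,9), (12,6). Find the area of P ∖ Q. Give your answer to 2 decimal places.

17.82

|P| = 99, |P∩Q| = 81.1805.
|P ∖ Q| = |P| − |P∩Q| = 99 − 81.1805 = 17.82.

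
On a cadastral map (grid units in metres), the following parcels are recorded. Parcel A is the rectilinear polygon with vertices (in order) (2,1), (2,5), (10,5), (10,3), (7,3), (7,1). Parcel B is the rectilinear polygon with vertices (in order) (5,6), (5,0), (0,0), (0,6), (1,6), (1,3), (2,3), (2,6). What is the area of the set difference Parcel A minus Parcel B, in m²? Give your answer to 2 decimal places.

|Parcel A| = 26, |Parcel A∩Parcel B| = 12.
|Parcel A ∖ Parcel B| = |Parcel A| − |Parcel A∩Parcel B| = 26 − 12 = 14.00.

14.00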